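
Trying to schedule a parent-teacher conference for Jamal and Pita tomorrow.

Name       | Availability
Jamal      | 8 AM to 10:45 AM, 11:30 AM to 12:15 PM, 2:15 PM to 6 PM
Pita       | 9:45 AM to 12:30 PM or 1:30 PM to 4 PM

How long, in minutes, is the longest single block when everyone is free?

105

Jamal ∩ Pita: 09:45-10:45, 11:30-12:15, 14:15-16:00.
Those are the intersection windows.
The longest is 14:15-16:00 at 105 minutes.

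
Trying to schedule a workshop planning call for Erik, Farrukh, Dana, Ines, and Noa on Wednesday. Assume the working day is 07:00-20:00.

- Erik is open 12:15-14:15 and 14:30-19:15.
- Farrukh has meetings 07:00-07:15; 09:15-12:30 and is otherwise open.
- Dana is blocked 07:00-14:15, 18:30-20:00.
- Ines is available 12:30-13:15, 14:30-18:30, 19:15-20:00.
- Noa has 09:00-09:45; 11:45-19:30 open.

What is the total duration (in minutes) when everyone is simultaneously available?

240

Erik free: 12:15-14:15, 14:30-19:15.
Farrukh free: 07:15-09:15, 12:30-20:00 (invert busy blocks within the working day).
Dana free: 14:15-18:30 (invert busy blocks within the working day).
Ines free: 12:30-13:15, 14:30-18:30, 19:15-20:00.
Noa free: 09:00-09:45, 11:45-19:30.
Erik ∩ Farrukh: 12:30-14:15, 14:30-19:15.
Erik ∩ Farrukh ∩ Dana: 14:30-18:30.
Erik ∩ Farrukh ∩ Dana ∩ Ines: 14:30-18:30.
Erik ∩ Farrukh ∩ Dana ∩ Ines ∩ Noa: 14:30-18:30.
So the common availability across everyone is 14:30-18:30.
That's a single block of 240 minutes.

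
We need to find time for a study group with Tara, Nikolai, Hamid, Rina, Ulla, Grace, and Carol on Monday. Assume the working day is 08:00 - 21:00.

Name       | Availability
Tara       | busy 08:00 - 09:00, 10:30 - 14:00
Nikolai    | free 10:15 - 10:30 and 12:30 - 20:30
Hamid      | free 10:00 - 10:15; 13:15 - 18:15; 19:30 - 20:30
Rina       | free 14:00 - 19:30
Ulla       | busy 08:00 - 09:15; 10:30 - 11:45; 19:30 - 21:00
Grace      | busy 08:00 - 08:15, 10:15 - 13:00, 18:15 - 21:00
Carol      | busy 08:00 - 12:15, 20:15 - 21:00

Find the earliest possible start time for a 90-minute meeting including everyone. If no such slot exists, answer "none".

Tara free: 09:00-10:30, 14:00-21:00 (invert busy blocks within the working day).
Nikolai free: 10:15-10:30, 12:30-20:30.
Hamid free: 10:00-10:15, 13:15-18:15, 19:30-20:30.
Rina free: 14:00-19:30.
Ulla free: 09:15-10:30, 11:45-19:30 (invert busy blocks within the working day).
Grace free: 08:15-10:15, 13:00-18:15 (invert busy blocks within the working day).
Carol free: 12:15-20:15 (invert busy blocks within the working day).
Tara ∩ Nikolai: 10:15-10:30, 14:00-20:30.
Tara ∩ Nikolai ∩ Hamid: 14:00-18:15, 19:30-20:30.
Tara ∩ Nikolai ∩ Hamid ∩ Rina: 14:00-18:15.
Tara ∩ Nikolai ∩ Hamid ∩ Rina ∩ Ulla: 14:00-18:15.
Tara ∩ Nikolai ∩ Hamid ∩ Rina ∩ Ulla ∩ Grace: 14:00-18:15.
Tara ∩ Nikolai ∩ Hamid ∩ Rina ∩ Ulla ∩ Grace ∩ Carol: 14:00-18:15.
Those are the intersection windows.
The first common window of at least 90 minutes is 14:00-18:15, so the earliest start is 14:00.

14:00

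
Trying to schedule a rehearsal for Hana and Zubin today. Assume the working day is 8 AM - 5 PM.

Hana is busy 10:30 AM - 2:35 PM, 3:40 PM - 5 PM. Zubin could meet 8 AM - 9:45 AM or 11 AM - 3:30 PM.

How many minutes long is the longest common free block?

Hana free: 08:00-10:30, 14:35-15:40 (invert busy blocks within the working day).
Zubin free: 08:00-09:45, 11:00-15:30.
Hana ∩ Zubin: 08:00-09:45, 14:35-15:30.
The longest is 08:00-09:45 at 105 minutes.

105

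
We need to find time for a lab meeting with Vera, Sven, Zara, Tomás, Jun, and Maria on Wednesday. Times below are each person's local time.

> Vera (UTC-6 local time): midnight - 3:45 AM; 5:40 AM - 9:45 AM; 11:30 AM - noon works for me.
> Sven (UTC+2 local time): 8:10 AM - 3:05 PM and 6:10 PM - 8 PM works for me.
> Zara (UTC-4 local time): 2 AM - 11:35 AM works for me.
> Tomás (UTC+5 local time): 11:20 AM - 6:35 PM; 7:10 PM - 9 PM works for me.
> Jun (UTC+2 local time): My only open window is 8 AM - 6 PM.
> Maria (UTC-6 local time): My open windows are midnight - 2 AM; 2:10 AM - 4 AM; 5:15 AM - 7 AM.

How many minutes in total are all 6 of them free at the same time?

275

Vera in UTC: 06:00-09:45, 11:40-15:45, 17:30-18:00 (add 6h to convert from UTC-6).
Sven in UTC: 06:10-13:05, 16:10-18:00 (subtract 2h to convert from UTC+2).
Zara in UTC: 06:00-15:35 (add 4h to convert from UTC-4).
Tomás in UTC: 06:20-13:35, 14:10-16:00 (subtract 5h to convert from UTC+5).
Jun in UTC: 06:00-16:00 (subtract 2h to convert from UTC+2).
Maria in UTC: 06:00-08:00, 08:10-10:00, 11:15-13:00 (add 6h to convert from UTC-6).
Vera ∩ Sven: 06:10-09:45, 11:40-13:05, 17:30-18:00.
Vera ∩ Sven ∩ Zara: 06:10-09:45, 11:40-13:05.
Vera ∩ Sven ∩ Zara ∩ Tomás: 06:20-09:45, 11:40-13:05.
Vera ∩ Sven ∩ Zara ∩ Tomás ∩ Jun: 06:20-09:45, 11:40-13:05.
Vera ∩ Sven ∩ Zara ∩ Tomás ∩ Jun ∩ Maria: 06:20-08:00, 08:10-09:45, 11:40-13:00.
Summing the common windows: 100 + 95 + 80 = 275 minutes.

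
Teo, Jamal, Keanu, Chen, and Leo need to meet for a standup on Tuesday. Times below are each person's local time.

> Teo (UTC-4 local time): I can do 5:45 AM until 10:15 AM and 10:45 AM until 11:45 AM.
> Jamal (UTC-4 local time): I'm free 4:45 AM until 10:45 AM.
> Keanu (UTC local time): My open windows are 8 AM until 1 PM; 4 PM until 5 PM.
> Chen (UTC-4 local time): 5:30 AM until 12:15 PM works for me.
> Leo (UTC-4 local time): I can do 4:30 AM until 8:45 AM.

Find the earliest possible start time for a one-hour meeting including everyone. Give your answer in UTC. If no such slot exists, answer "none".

09:45

Teo in UTC: 09:45-14:15, 14:45-15:45 (add 4h to convert from UTC-4).
Jamal in UTC: 08:45-14:45 (add 4h to convert from UTC-4).
Keanu in UTC: 08:00-13:00, 16:00-17:00.
Chen in UTC: 09:30-16:15 (add 4h to convert from UTC-4).
Leo in UTC: 08:30-12:45 (add 4h to convert from UTC-4).
Teo ∩ Jamal: 09:45-14:15.
Teo ∩ Jamal ∩ Keanu: 09:45-13:00.
Teo ∩ Jamal ∩ Keanu ∩ Chen: 09:45-13:00.
Teo ∩ Jamal ∩ Keanu ∩ Chen ∩ Leo: 09:45-12:45.
Those are the intersection windows.
The first common window of at least 60 minutes is 09:45-12:45, so the earliest start is 09:45.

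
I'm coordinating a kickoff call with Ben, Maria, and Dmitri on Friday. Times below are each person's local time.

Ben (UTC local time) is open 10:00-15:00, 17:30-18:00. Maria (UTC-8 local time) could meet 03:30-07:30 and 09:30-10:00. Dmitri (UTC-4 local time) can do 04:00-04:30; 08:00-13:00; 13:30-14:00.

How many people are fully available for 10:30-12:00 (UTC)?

1

Ben in UTC: 10:00-15:00, 17:30-18:00.
Maria in UTC: 11:30-15:30, 17:30-18:00 (add 8h to convert from UTC-8).
Dmitri in UTC: 08:00-08:30, 12:00-17:00, 17:30-18:00 (add 4h to convert from UTC-4).
Ben can make the full 10:30-12:00 slot — that's 1.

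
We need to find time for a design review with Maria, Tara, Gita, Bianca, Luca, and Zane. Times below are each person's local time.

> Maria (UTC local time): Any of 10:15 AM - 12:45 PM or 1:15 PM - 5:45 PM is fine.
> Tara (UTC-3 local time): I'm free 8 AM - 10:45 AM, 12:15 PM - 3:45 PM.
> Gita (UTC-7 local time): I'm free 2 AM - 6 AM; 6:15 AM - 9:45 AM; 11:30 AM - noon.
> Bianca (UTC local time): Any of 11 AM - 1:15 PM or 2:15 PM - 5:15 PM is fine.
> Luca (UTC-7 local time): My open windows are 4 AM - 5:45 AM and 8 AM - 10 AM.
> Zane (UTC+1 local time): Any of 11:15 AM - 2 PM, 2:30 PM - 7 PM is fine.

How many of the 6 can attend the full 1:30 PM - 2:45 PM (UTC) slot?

3

Maria in UTC: 10:15-12:45, 13:15-17:45.
Tara in UTC: 11:00-13:45, 15:15-18:45 (add 3h to convert from UTC-3).
Gita in UTC: 09:00-13:00, 13:15-16:45, 18:30-19:00 (add 7h to convert from UTC-7).
Bianca in UTC: 11:00-13:15, 14:15-17:15.
Luca in UTC: 11:00-12:45, 15:00-17:00 (add 7h to convert from UTC-7).
Zane in UTC: 10:15-13:00, 13:30-18:00 (subtract 1h to convert from UTC+1).
Maria, Gita, and Zane can make the full 13:30-14:45 slot — that's 3.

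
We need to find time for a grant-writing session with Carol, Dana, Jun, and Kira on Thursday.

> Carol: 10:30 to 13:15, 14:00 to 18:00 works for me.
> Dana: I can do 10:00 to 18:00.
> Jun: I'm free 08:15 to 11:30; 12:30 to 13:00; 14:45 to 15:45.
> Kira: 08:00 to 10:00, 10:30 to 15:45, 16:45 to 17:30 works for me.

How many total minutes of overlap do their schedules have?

Carol ∩ Dana: 10:30-13:15, 14:00-18:00.
Carol ∩ Dana ∩ Jun: 10:30-11:30, 12:30-13:00, 14:45-15:45.
Carol ∩ Dana ∩ Jun ∩ Kira: 10:30-11:30, 12:30-13:00, 14:45-15:45.
Summing the common windows: 60 + 30 + 60 = 150 minutes.

150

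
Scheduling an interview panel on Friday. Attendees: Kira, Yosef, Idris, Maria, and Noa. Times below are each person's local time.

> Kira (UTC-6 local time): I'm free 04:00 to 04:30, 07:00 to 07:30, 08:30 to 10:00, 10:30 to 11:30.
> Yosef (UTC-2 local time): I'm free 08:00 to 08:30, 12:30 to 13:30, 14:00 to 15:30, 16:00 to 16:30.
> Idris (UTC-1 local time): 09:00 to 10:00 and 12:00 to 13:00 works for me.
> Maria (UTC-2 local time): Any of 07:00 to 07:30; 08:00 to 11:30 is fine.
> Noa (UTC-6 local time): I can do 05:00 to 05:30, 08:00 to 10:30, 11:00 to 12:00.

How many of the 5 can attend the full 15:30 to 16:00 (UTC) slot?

2

Kira in UTC: 10:00-10:30, 13:00-13:30, 14:30-16:00, 16:30-17:30 (add 6h to convert from UTC-6).
Yosef in UTC: 10:00-10:30, 14:30-15:30, 16:00-17:30, 18:00-18:30 (add 2h to convert from UTC-2).
Idris in UTC: 10:00-11:00, 13:00-14:00 (add 1h to convert from UTC-1).
Maria in UTC: 09:00-09:30, 10:00-13:30 (add 2h to convert from UTC-2).
Noa in UTC: 11:00-11:30, 14:00-16:30, 17:00-18:00 (add 6h to convert from UTC-6).
Kira and Noa can make the full 15:30-16:00 slot — that's 2.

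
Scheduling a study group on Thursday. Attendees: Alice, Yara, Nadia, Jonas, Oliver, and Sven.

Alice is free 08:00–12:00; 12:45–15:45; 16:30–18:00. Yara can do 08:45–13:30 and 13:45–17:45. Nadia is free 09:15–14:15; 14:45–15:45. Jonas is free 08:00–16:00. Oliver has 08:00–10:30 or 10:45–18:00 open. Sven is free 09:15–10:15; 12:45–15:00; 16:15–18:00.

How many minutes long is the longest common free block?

60

Alice ∩ Yara: 08:45-12:00, 12:45-13:30, 13:45-15:45, 16:30-17:45.
Alice ∩ Yara ∩ Nadia: 09:15-12:00, 12:45-13:30, 13:45-14:15, 14:45-15:45.
Alice ∩ Yara ∩ Nadia ∩ Jonas: 09:15-12:00, 12:45-13:30, 13:45-14:15, 14:45-15:45.
Alice ∩ Yara ∩ Nadia ∩ Jonas ∩ Oliver: 09:15-10:30, 10:45-12:00, 12:45-13:30, 13:45-14:15, 14:45-15:45.
Alice ∩ Yara ∩ Nadia ∩ Jonas ∩ Oliver ∩ Sven: 09:15-10:15, 12:45-13:30, 13:45-14:15, 14:45-15:00.
The longest is 09:15-10:15 at 60 minutes.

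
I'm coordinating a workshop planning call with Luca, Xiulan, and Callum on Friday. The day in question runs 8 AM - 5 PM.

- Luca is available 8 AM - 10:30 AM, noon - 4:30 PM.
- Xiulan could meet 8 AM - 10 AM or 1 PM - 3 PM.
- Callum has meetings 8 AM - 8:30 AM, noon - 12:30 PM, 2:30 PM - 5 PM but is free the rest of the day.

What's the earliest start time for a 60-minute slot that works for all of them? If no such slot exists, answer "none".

Luca free: 08:00-10:30, 12:00-16:30.
Xiulan free: 08:00-10:00, 13:00-15:00.
Callum free: 08:30-12:00, 12:30-14:30 (invert busy blocks within the working day).
Luca ∩ Xiulan: 08:00-10:00, 13:00-15:00.
Luca ∩ Xiulan ∩ Callum: 08:30-10:00, 13:00-14:30.
Those are the intersection windows.
The first common window of at least 60 minutes is 08:30-10:00, so the earliest start is 08:30.

08:30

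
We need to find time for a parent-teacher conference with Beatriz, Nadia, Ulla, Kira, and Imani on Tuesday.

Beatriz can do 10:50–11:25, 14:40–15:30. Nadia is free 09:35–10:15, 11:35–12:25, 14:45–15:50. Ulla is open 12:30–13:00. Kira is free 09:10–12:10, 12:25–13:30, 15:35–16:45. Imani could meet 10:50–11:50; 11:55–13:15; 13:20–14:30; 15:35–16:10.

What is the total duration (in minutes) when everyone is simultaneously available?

0

Beatriz ∩ Nadia: 14:45-15:30.
Beatriz ∩ Nadia ∩ Ulla: ∅.
Beatriz ∩ Nadia ∩ Ulla ∩ Kira: ∅.
Beatriz ∩ Nadia ∩ Ulla ∩ Kira ∩ Imani: ∅.
There is no time when everyone is free.
There is no common window, so the total is 0 minutes.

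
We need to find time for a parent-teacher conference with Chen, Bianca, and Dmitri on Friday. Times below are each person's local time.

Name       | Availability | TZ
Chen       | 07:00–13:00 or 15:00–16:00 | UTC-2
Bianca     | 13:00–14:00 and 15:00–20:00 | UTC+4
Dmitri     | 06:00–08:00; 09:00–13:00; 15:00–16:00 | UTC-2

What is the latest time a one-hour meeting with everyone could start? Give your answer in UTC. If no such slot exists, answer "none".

14:00

Chen in UTC: 09:00-15:00, 17:00-18:00 (add 2h to convert from UTC-2).
Bianca in UTC: 09:00-10:00, 11:00-16:00 (subtract 4h to convert from UTC+4).
Dmitri in UTC: 08:00-10:00, 11:00-15:00, 17:00-18:00 (add 2h to convert from UTC-2).
Chen ∩ Bianca: 09:00-10:00, 11:00-15:00.
Chen ∩ Bianca ∩ Dmitri: 09:00-10:00, 11:00-15:00.
The last common window of at least 60 minutes is 11:00-15:00; a 60-minute meeting can start as late as 14:00 and still end by 15:00.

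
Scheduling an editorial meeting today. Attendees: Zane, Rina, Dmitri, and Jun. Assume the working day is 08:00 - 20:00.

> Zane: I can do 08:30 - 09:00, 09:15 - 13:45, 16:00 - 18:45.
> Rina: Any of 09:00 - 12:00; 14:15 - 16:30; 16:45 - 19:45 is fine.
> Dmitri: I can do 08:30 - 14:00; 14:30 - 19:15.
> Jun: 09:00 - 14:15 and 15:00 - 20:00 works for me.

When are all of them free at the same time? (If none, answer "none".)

Zane ∩ Rina: 09:15-12:00, 16:00-16:30, 16:45-18:45.
Zane ∩ Rina ∩ Dmitri: 09:15-12:00, 16:00-16:30, 16:45-18:45.
Zane ∩ Rina ∩ Dmitri ∩ Jun: 09:15-12:00, 16:00-16:30, 16:45-18:45.
Those are the intersection windows.

09:15-12:00, 16:00-16:30, 16:45-18:45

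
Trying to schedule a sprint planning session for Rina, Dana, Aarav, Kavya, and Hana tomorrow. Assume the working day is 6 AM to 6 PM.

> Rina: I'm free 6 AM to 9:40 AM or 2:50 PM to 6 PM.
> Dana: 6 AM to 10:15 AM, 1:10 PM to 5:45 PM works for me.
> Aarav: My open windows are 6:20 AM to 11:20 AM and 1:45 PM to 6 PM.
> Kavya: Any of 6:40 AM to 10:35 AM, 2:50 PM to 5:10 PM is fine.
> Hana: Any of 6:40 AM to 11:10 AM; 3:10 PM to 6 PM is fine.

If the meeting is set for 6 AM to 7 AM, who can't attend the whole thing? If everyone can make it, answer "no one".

Rina: free for 06:00-07:00. Dana: free for 06:00-07:00. Aarav: not fully free for 06:00-07:00. Kavya: not fully free for 06:00-07:00. Hana: not fully free for 06:00-07:00.

Aarav, Hana, Kavya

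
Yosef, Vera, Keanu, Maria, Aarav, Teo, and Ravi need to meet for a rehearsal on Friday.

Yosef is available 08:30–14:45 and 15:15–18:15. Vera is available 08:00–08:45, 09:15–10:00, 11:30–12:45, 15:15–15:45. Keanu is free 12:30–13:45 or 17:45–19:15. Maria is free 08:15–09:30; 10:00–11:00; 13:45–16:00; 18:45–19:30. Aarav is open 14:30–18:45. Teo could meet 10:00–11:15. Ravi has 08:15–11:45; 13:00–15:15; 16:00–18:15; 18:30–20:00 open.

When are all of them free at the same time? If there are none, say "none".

Yosef ∩ Vera: 08:30-08:45, 09:15-10:00, 11:30-12:45, 15:15-15:45.
Yosef ∩ Vera ∩ Keanu: 12:30-12:45.
Yosef ∩ Vera ∩ Keanu ∩ Maria: ∅.
Yosef ∩ Vera ∩ Keanu ∩ Maria ∩ Aarav: ∅.
Yosef ∩ Vera ∩ Keanu ∩ Maria ∩ Aarav ∩ Teo: ∅.
Yosef ∩ Vera ∩ Keanu ∩ Maria ∩ Aarav ∩ Teo ∩ Ravi: ∅.
There is no time when everyone is free.

none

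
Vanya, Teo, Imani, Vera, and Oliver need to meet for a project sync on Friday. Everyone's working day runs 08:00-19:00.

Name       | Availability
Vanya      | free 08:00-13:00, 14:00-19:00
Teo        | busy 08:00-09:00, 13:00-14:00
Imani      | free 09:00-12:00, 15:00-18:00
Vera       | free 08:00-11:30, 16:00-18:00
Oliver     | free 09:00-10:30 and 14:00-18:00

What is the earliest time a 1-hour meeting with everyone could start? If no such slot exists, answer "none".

09:00

Vanya free: 08:00-13:00, 14:00-19:00.
Teo free: 09:00-13:00, 14:00-19:00 (invert busy blocks within the working day).
Imani free: 09:00-12:00, 15:00-18:00.
Vera free: 08:00-11:30, 16:00-18:00.
Oliver free: 09:00-10:30, 14:00-18:00.
Vanya ∩ Teo: 09:00-13:00, 14:00-19:00.
Vanya ∩ Teo ∩ Imani: 09:00-12:00, 15:00-18:00.
Vanya ∩ Teo ∩ Imani ∩ Vera: 09:00-11:30, 16:00-18:00.
Vanya ∩ Teo ∩ Imani ∩ Vera ∩ Oliver: 09:00-10:30, 16:00-18:00.
Those are the intersection windows.
The first common window of at least 60 minutes is 09:00-10:30, so the earliest start is 09:00.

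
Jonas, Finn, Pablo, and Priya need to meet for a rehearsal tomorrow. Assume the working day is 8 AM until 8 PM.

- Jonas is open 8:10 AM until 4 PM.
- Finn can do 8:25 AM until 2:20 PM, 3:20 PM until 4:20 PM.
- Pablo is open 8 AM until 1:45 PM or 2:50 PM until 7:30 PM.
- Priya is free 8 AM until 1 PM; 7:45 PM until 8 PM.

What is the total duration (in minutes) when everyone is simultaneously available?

275

Jonas ∩ Finn: 08:25-14:20, 15:20-16:00.
Jonas ∩ Finn ∩ Pablo: 08:25-13:45, 15:20-16:00.
Jonas ∩ Finn ∩ Pablo ∩ Priya: 08:25-13:00.
That's a single block of 275 minutes.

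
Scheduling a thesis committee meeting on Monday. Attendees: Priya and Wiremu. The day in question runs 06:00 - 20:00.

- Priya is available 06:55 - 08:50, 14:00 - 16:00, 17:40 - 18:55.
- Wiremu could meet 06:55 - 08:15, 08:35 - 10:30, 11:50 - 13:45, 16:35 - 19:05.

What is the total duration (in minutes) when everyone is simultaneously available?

Priya ∩ Wiremu: 06:55-08:15, 08:35-08:50, 17:40-18:55.
Summing the common windows: 80 + 15 + 75 = 170 minutes.

170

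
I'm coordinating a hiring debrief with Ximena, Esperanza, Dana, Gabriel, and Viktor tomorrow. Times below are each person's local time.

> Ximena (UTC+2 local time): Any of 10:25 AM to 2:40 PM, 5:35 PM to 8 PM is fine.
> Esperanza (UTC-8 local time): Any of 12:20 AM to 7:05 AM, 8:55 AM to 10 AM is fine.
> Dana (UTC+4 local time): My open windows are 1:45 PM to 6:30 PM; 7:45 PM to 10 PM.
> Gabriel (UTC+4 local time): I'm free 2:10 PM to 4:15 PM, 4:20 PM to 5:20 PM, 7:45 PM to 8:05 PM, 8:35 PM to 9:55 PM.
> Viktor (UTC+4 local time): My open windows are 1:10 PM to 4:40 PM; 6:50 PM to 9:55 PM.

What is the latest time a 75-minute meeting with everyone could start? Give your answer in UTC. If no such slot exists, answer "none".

11:00

Ximena in UTC: 08:25-12:40, 15:35-18:00 (subtract 2h to convert from UTC+2).
Esperanza in UTC: 08:20-15:05, 16:55-18:00 (add 8h to convert from UTC-8).
Dana in UTC: 09:45-14:30, 15:45-18:00 (subtract 4h to convert from UTC+4).
Gabriel in UTC: 10:10-12:15, 12:20-13:20, 15:45-16:05, 16:35-17:55 (subtract 4h to convert from UTC+4).
Viktor in UTC: 09:10-12:40, 14:50-17:55 (subtract 4h to convert from UTC+4).
Ximena ∩ Esperanza: 08:25-12:40, 16:55-18:00.
Ximena ∩ Esperanza ∩ Dana: 09:45-12:40, 16:55-18:00.
Ximena ∩ Esperanza ∩ Dana ∩ Gabriel: 10:10-12:15, 12:20-12:40, 16:55-17:55.
Ximena ∩ Esperanza ∩ Dana ∩ Gabriel ∩ Viktor: 10:10-12:15, 12:20-12:40, 16:55-17:55.
The last common window of at least 75 minutes is 10:10-12:15; a 75-minute meeting can start as late as 11:00 and still end by 12:15.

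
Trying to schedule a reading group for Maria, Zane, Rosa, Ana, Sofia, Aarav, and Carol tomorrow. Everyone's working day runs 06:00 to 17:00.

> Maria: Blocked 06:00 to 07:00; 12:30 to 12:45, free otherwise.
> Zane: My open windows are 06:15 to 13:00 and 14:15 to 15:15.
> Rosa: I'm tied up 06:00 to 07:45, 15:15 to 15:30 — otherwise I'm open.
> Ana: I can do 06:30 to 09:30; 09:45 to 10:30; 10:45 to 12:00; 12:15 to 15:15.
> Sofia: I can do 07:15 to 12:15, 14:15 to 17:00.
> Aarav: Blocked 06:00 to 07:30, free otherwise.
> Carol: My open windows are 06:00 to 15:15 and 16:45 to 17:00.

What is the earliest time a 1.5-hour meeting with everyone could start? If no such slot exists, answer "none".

Maria free: 07:00-12:30, 12:45-17:00 (invert busy blocks within the working day).
Zane free: 06:15-13:00, 14:15-15:15.
Rosa free: 07:45-15:15, 15:30-17:00 (invert busy blocks within the working day).
Ana free: 06:30-09:30, 09:45-10:30, 10:45-12:00, 12:15-15:15.
Sofia free: 07:15-12:15, 14:15-17:00.
Aarav free: 07:30-17:00 (invert busy blocks within the working day).
Carol free: 06:00-15:15, 16:45-17:00.
Maria ∩ Zane: 07:00-12:30, 12:45-13:00, 14:15-15:15.
Maria ∩ Zane ∩ Rosa: 07:45-12:30, 12:45-13:00, 14:15-15:15.
Maria ∩ Zane ∩ Rosa ∩ Ana: 07:45-09:30, 09:45-10:30, 10:45-12:00, 12:15-12:30, 12:45-13:00, 14:15-15:15.
Maria ∩ Zane ∩ Rosa ∩ Ana ∩ Sofia: 07:45-09:30, 09:45-10:30, 10:45-12:00, 14:15-15:15.
Maria ∩ Zane ∩ Rosa ∩ Ana ∩ Sofia ∩ Aarav: 07:45-09:30, 09:45-10:30, 10:45-12:00, 14:15-15:15.
Maria ∩ Zane ∩ Rosa ∩ Ana ∩ Sofia ∩ Aarav ∩ Carol: 07:45-09:30, 09:45-10:30, 10:45-12:00, 14:15-15:15.
The first common window of at least 90 minutes is 07:45-09:30, so the earliest start is 07:45.

07:45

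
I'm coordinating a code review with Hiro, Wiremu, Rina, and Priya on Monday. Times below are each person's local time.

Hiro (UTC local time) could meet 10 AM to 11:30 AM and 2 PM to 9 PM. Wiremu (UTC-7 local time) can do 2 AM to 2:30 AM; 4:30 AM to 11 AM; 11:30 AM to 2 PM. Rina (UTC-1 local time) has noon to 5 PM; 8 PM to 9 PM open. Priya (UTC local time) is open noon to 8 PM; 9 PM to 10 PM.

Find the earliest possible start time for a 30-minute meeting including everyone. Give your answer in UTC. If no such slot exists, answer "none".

Hiro in UTC: 10:00-11:30, 14:00-21:00.
Wiremu in UTC: 09:00-09:30, 11:30-18:00, 18:30-21:00 (add 7h to convert from UTC-7).
Rina in UTC: 13:00-18:00, 21:00-22:00 (add 1h to convert from UTC-1).
Priya in UTC: 12:00-20:00, 21:00-22:00.
Hiro ∩ Wiremu: 14:00-18:00, 18:30-21:00.
Hiro ∩ Wiremu ∩ Rina: 14:00-18:00.
Hiro ∩ Wiremu ∩ Rina ∩ Priya: 14:00-18:00.
The first common window of at least 30 minutes is 14:00-18:00, so the earliest start is 14:00.

14:00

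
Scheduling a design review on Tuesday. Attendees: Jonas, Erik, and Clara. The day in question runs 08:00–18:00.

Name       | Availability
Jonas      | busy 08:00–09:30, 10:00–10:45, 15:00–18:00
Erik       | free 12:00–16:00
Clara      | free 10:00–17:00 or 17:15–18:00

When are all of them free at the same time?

12:00-15:00

Jonas free: 09:30-10:00, 10:45-15:00 (invert busy blocks within the working day).
Erik free: 12:00-16:00.
Clara free: 10:00-17:00, 17:15-18:00.
Jonas ∩ Erik: 12:00-15:00.
Jonas ∩ Erik ∩ Clara: 12:00-15:00.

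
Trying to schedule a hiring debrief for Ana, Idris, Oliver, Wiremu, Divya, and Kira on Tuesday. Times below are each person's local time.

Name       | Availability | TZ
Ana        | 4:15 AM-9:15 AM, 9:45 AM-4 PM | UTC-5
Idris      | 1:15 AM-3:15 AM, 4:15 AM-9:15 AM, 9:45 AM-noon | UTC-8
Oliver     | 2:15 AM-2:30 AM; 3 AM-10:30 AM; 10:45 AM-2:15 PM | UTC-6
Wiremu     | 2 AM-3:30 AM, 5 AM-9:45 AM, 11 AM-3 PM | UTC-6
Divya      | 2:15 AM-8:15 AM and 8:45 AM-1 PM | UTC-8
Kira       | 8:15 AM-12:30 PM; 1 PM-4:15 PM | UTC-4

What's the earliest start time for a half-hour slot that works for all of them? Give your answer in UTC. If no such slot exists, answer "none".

Ana in UTC: 09:15-14:15, 14:45-21:00 (add 5h to convert from UTC-5).
Idris in UTC: 09:15-11:15, 12:15-17:15, 17:45-20:00 (add 8h to convert from UTC-8).
Oliver in UTC: 08:15-08:30, 09:00-16:30, 16:45-20:15 (add 6h to convert from UTC-6).
Wiremu in UTC: 08:00-09:30, 11:00-15:45, 17:00-21:00 (add 6h to convert from UTC-6).
Divya in UTC: 10:15-16:15, 16:45-21:00 (add 8h to convert from UTC-8).
Kira in UTC: 12:15-16:30, 17:00-20:15 (add 4h to convert from UTC-4).
Ana ∩ Idris: 09:15-11:15, 12:15-14:15, 14:45-17:15, 17:45-20:00.
Ana ∩ Idris ∩ Oliver: 09:15-11:15, 12:15-14:15, 14:45-16:30, 16:45-17:15, 17:45-20:00.
Ana ∩ Idris ∩ Oliver ∩ Wiremu: 09:15-09:30, 11:00-11:15, 12:15-14:15, 14:45-15:45, 17:00-17:15, 17:45-20:00.
Ana ∩ Idris ∩ Oliver ∩ Wiremu ∩ Divya: 11:00-11:15, 12:15-14:15, 14:45-15:45, 17:00-17:15, 17:45-20:00.
Ana ∩ Idris ∩ Oliver ∩ Wiremu ∩ Divya ∩ Kira: 12:15-14:15, 14:45-15:45, 17:00-17:15, 17:45-20:00.
The first common window of at least 30 minutes is 12:15-14:15, so the earliest start is 12:15.

12:15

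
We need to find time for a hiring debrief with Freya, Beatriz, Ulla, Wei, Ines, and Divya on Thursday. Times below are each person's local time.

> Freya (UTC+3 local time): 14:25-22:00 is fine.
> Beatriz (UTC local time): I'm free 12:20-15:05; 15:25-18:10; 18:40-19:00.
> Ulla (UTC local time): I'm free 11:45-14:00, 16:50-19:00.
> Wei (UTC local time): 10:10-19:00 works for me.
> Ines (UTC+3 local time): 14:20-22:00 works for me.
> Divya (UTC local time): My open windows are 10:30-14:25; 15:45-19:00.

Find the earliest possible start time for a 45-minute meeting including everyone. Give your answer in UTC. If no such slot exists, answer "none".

12:20

Freya in UTC: 11:25-19:00 (subtract 3h to convert from UTC+3).
Beatriz in UTC: 12:20-15:05, 15:25-18:10, 18:40-19:00.
Ulla in UTC: 11:45-14:00, 16:50-19:00.
Wei in UTC: 10:10-19:00.
Ines in UTC: 11:20-19:00 (subtract 3h to convert from UTC+3).
Divya in UTC: 10:30-14:25, 15:45-19:00.
Freya ∩ Beatriz: 12:20-15:05, 15:25-18:10, 18:40-19:00.
Freya ∩ Beatriz ∩ Ulla: 12:20-14:00, 16:50-18:10, 18:40-19:00.
Freya ∩ Beatriz ∩ Ulla ∩ Wei: 12:20-14:00, 16:50-18:10, 18:40-19:00.
Freya ∩ Beatriz ∩ Ulla ∩ Wei ∩ Ines: 12:20-14:00, 16:50-18:10, 18:40-19:00.
Freya ∩ Beatriz ∩ Ulla ∩ Wei ∩ Ines ∩ Divya: 12:20-14:00, 16:50-18:10, 18:40-19:00.
The first common window of at least 45 minutes is 12:20-14:00, so the earliest start is 12:20.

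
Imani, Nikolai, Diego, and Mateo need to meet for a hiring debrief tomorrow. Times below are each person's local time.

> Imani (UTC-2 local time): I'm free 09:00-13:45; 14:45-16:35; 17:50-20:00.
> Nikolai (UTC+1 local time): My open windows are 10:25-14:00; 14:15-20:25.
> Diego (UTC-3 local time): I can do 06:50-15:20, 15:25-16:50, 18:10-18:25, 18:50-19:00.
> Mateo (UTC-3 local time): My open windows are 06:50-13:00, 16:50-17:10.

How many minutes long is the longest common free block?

150

Imani in UTC: 11:00-15:45, 16:45-18:35, 19:50-22:00 (add 2h to convert from UTC-2).
Nikolai in UTC: 09:25-13:00, 13:15-19:25 (subtract 1h to convert from UTC+1).
Diego in UTC: 09:50-18:20, 18:25-19:50, 21:10-21:25, 21:50-22:00 (add 3h to convert from UTC-3).
Mateo in UTC: 09:50-16:00, 19:50-20:10 (add 3h to convert from UTC-3).
Imani ∩ Nikolai: 11:00-13:00, 13:15-15:45, 16:45-18:35.
Imani ∩ Nikolai ∩ Diego: 11:00-13:00, 13:15-15:45, 16:45-18:20, 18:25-18:35.
Imani ∩ Nikolai ∩ Diego ∩ Mateo: 11:00-13:00, 13:15-15:45.
Those are the intersection windows.
The longest is 13:15-15:45 at 150 minutes.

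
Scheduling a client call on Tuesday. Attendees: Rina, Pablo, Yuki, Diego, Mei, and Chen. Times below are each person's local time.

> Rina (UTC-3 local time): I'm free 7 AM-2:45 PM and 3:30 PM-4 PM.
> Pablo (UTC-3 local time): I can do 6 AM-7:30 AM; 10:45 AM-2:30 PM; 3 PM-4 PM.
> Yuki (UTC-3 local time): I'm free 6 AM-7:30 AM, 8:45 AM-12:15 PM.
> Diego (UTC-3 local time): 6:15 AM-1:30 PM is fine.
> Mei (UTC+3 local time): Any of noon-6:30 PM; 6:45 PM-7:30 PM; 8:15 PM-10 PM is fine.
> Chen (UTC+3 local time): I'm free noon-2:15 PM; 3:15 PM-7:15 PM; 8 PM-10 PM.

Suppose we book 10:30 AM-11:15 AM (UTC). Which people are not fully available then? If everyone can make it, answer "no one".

Rina in UTC: 10:00-17:45, 18:30-19:00 (add 3h to convert from UTC-3).
Pablo in UTC: 09:00-10:30, 13:45-17:30, 18:00-19:00 (add 3h to convert from UTC-3).
Yuki in UTC: 09:00-10:30, 11:45-15:15 (add 3h to convert from UTC-3).
Diego in UTC: 09:15-16:30 (add 3h to convert from UTC-3).
Mei in UTC: 09:00-15:30, 15:45-16:30, 17:15-19:00 (subtract 3h to convert from UTC+3).
Chen in UTC: 09:00-11:15, 12:15-16:15, 17:00-19:00 (subtract 3h to convert from UTC+3).
Rina: free for 10:30-11:15. Pablo: not fully free for 10:30-11:15. Yuki: not fully free for 10:30-11:15. Diego: free for 10:30-11:15. Mei: free for 10:30-11:15. Chen: free for 10:30-11:15.

Pablo, Yuki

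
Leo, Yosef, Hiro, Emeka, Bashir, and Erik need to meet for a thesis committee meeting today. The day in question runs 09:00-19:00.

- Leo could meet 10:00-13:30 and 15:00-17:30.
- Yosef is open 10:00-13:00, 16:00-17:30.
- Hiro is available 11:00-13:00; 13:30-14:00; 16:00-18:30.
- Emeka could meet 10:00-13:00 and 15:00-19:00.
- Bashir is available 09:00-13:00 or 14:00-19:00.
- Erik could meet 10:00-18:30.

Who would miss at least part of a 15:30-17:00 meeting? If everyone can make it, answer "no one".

Hiro, Yosef

Leo: free for 15:30-17:00. Yosef: not fully free for 15:30-17:00. Hiro: not fully free for 15:30-17:00. Emeka: free for 15:30-17:00. Bashir: free for 15:30-17:00. Erik: free for 15:30-17:00.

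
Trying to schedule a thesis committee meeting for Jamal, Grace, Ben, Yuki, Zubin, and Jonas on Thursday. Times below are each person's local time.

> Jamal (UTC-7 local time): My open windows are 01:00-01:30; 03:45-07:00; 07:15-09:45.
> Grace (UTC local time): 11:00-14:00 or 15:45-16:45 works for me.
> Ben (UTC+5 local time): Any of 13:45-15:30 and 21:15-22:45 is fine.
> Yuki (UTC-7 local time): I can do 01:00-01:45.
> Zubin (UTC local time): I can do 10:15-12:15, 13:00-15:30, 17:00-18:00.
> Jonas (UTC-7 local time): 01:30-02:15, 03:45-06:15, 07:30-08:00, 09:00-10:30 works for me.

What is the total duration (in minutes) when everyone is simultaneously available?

0

Jamal in UTC: 08:00-08:30, 10:45-14:00, 14:15-16:45 (add 7h to convert from UTC-7).
Grace in UTC: 11:00-14:00, 15:45-16:45.
Ben in UTC: 08:45-10:30, 16:15-17:45 (subtract 5h to convert from UTC+5).
Yuki in UTC: 08:00-08:45 (add 7h to convert from UTC-7).
Zubin in UTC: 10:15-12:15, 13:00-15:30, 17:00-18:00.
Jonas in UTC: 08:30-09:15, 10:45-13:15, 14:30-15:00, 16:00-17:30 (add 7h to convert from UTC-7).
Jamal ∩ Grace: 11:00-14:00, 15:45-16:45.
Jamal ∩ Grace ∩ Ben: 16:15-16:45.
Jamal ∩ Grace ∩ Ben ∩ Yuki: ∅.
Jamal ∩ Grace ∩ Ben ∩ Yuki ∩ Zubin: ∅.
Jamal ∩ Grace ∩ Ben ∩ Yuki ∩ Zubin ∩ Jonas: ∅.
There is no time when everyone is free.
There is no common window, so the total is 0 minutes.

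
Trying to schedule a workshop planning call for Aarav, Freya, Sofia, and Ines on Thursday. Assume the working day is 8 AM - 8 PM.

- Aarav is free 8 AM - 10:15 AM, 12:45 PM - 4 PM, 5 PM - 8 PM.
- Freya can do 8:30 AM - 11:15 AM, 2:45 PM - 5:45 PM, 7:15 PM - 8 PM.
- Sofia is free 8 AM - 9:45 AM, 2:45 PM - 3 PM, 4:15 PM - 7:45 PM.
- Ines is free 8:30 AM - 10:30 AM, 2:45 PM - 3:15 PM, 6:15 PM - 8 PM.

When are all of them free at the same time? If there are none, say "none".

08:30-09:45, 14:45-15:00, 19:15-19:45

Aarav ∩ Freya: 08:30-10:15, 14:45-16:00, 17:00-17:45, 19:15-20:00.
Aarav ∩ Freya ∩ Sofia: 08:30-09:45, 14:45-15:00, 17:00-17:45, 19:15-19:45.
Aarav ∩ Freya ∩ Sofia ∩ Ines: 08:30-09:45, 14:45-15:00, 19:15-19:45.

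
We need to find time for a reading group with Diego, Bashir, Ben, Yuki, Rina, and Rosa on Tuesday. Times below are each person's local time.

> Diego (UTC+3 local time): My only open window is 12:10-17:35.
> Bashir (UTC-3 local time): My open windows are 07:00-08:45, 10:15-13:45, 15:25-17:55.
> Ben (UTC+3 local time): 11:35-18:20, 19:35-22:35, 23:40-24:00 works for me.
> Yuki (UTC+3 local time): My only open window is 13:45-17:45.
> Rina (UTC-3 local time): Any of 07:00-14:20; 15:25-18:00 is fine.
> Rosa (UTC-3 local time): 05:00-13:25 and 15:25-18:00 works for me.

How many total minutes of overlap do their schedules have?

Diego in UTC: 09:10-14:35 (subtract 3h to convert from UTC+3).
Bashir in UTC: 10:00-11:45, 13:15-16:45, 18:25-20:55 (add 3h to convert from UTC-3).
Ben in UTC: 08:35-15:20, 16:35-19:35, 20:40-21:00 (subtract 3h to convert from UTC+3).
Yuki in UTC: 10:45-14:45 (subtract 3h to convert from UTC+3).
Rina in UTC: 10:00-17:20, 18:25-21:00 (add 3h to convert from UTC-3).
Rosa in UTC: 08:00-16:25, 18:25-21:00 (add 3h to convert from UTC-3).
Diego ∩ Bashir: 10:00-11:45, 13:15-14:35.
Diego ∩ Bashir ∩ Ben: 10:00-11:45, 13:15-14:35.
Diego ∩ Bashir ∩ Ben ∩ Yuki: 10:45-11:45, 13:15-14:35.
Diego ∩ Bashir ∩ Ben ∩ Yuki ∩ Rina: 10:45-11:45, 13:15-14:35.
Diego ∩ Bashir ∩ Ben ∩ Yuki ∩ Rina ∩ Rosa: 10:45-11:45, 13:15-14:35.
Summing the common windows: 60 + 80 = 140 minutes.

140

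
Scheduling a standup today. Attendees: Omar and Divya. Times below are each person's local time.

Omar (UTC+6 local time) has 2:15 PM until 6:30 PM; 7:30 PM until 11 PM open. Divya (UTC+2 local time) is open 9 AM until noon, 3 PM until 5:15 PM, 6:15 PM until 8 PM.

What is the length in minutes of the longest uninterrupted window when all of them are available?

105

Omar in UTC: 08:15-12:30, 13:30-17:00 (subtract 6h to convert from UTC+6).
Divya in UTC: 07:00-10:00, 13:00-15:15, 16:15-18:00 (subtract 2h to convert from UTC+2).
Omar ∩ Divya: 08:15-10:00, 13:30-15:15, 16:15-17:00.
The longest is 08:15-10:00 at 105 minutes.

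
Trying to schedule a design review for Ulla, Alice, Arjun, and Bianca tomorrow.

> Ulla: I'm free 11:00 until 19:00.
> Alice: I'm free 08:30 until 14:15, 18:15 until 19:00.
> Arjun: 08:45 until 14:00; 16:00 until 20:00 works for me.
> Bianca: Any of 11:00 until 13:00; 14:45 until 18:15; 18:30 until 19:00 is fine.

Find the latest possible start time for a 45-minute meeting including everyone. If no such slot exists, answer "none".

12:15

Ulla ∩ Alice: 11:00-14:15, 18:15-19:00.
Ulla ∩ Alice ∩ Arjun: 11:00-14:00, 18:15-19:00.
Ulla ∩ Alice ∩ Arjun ∩ Bianca: 11:00-13:00, 18:30-19:00.
The last common window of at least 45 minutes is 11:00-13:00; a 45-minute meeting can start as late as 12:15 and still end by 13:00.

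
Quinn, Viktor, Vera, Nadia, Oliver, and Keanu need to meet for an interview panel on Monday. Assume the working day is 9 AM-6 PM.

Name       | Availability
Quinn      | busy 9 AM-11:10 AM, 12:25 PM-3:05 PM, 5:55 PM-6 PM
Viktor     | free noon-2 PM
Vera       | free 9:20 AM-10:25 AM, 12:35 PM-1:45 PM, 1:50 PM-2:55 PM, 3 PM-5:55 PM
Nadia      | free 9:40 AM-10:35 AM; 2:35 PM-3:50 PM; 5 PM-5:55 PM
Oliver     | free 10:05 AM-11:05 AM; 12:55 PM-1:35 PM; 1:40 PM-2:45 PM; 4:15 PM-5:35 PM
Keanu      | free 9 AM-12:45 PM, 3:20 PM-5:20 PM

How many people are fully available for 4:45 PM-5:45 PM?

Quinn free: 11:10-12:25, 15:05-17:55 (invert busy blocks within the working day).
Viktor free: 12:00-14:00.
Vera free: 09:20-10:25, 12:35-13:45, 13:50-14:55, 15:00-17:55.
Nadia free: 09:40-10:35, 14:35-15:50, 17:00-17:55.
Oliver free: 10:05-11:05, 12:55-13:35, 13:40-14:45, 16:15-17:35.
Keanu free: 09:00-12:45, 15:20-17:20.
Quinn and Vera can make the full 16:45-17:45 slot — that's 2.

2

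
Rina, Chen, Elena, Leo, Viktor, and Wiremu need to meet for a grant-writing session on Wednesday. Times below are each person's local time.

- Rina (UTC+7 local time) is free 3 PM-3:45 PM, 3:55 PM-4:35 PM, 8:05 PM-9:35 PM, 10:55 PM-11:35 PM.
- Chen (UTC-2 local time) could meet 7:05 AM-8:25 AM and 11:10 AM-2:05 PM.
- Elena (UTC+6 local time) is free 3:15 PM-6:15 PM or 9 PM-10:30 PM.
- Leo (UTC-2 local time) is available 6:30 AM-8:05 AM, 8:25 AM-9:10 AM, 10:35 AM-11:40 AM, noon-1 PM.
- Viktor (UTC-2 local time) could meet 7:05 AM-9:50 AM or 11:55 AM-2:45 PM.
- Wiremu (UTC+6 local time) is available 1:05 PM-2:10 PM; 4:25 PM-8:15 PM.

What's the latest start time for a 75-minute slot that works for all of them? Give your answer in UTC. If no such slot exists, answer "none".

none

Rina in UTC: 08:00-08:45, 08:55-09:35, 13:05-14:35, 15:55-16:35 (subtract 7h to convert from UTC+7).
Chen in UTC: 09:05-10:25, 13:10-16:05 (add 2h to convert from UTC-2).
Elena in UTC: 09:15-12:15, 15:00-16:30 (subtract 6h to convert from UTC+6).
Leo in UTC: 08:30-10:05, 10:25-11:10, 12:35-13:40, 14:00-15:00 (add 2h to convert from UTC-2).
Viktor in UTC: 09:05-11:50, 13:55-16:45 (add 2h to convert from UTC-2).
Wiremu in UTC: 07:05-08:10, 10:25-14:15 (subtract 6h to convert from UTC+6).
Rina ∩ Chen: 09:05-09:35, 13:10-14:35, 15:55-16:05.
Rina ∩ Chen ∩ Elena: 09:15-09:35, 15:55-16:05.
Rina ∩ Chen ∩ Elena ∩ Leo: 09:15-09:35.
Rina ∩ Chen ∩ Elena ∩ Leo ∩ Viktor: 09:15-09:35.
Rina ∩ Chen ∩ Elena ∩ Leo ∩ Viktor ∩ Wiremu: ∅.
There is no time when everyone is free.
No common window is at least 75 minutes long.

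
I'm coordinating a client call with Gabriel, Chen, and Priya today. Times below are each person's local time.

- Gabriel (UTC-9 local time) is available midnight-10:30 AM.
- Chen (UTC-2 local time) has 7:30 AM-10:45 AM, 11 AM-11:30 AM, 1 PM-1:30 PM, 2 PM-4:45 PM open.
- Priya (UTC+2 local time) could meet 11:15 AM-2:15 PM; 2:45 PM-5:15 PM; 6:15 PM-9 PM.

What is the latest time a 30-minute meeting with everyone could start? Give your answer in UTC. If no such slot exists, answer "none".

Gabriel in UTC: 09:00-19:30 (add 9h to convert from UTC-9).
Chen in UTC: 09:30-12:45, 13:00-13:30, 15:00-15:30, 16:00-18:45 (add 2h to convert from UTC-2).
Priya in UTC: 09:15-12:15, 12:45-15:15, 16:15-19:00 (subtract 2h to convert from UTC+2).
Gabriel ∩ Chen: 09:30-12:45, 13:00-13:30, 15:00-15:30, 16:00-18:45.
Gabriel ∩ Chen ∩ Priya: 09:30-12:15, 13:00-13:30, 15:00-15:15, 16:15-18:45.
The last common window of at least 30 minutes is 16:15-18:45; a 30-minute meeting can start as late as 18:15 and still end by 18:45.

18:15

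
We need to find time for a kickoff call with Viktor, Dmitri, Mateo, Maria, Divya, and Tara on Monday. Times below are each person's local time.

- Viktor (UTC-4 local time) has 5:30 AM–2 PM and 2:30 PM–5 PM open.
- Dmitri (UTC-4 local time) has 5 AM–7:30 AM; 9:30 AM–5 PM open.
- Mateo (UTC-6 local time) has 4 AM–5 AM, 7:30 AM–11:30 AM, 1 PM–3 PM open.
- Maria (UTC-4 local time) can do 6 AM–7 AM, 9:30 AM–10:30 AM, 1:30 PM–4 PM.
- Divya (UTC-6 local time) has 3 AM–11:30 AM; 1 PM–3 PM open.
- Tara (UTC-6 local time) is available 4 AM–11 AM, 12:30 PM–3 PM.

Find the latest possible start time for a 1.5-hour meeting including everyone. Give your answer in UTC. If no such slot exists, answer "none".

none

Viktor in UTC: 09:30-18:00, 18:30-21:00 (add 4h to convert from UTC-4).
Dmitri in UTC: 09:00-11:30, 13:30-21:00 (add 4h to convert from UTC-4).
Mateo in UTC: 10:00-11:00, 13:30-17:30, 19:00-21:00 (add 6h to convert from UTC-6).
Maria in UTC: 10:00-11:00, 13:30-14:30, 17:30-20:00 (add 4h to convert from UTC-4).
Divya in UTC: 09:00-17:30, 19:00-21:00 (add 6h to convert from UTC-6).
Tara in UTC: 10:00-17:00, 18:30-21:00 (add 6h to convert from UTC-6).
Viktor ∩ Dmitri: 09:30-11:30, 13:30-18:00, 18:30-21:00.
Viktor ∩ Dmitri ∩ Mateo: 10:00-11:00, 13:30-17:30, 19:00-21:00.
Viktor ∩ Dmitri ∩ Mateo ∩ Maria: 10:00-11:00, 13:30-14:30, 19:00-20:00.
Viktor ∩ Dmitri ∩ Mateo ∩ Maria ∩ Divya: 10:00-11:00, 13:30-14:30, 19:00-20:00.
Viktor ∩ Dmitri ∩ Mateo ∩ Maria ∩ Divya ∩ Tara: 10:00-11:00, 13:30-14:30, 19:00-20:00.
No common window is at least 90 minutes long.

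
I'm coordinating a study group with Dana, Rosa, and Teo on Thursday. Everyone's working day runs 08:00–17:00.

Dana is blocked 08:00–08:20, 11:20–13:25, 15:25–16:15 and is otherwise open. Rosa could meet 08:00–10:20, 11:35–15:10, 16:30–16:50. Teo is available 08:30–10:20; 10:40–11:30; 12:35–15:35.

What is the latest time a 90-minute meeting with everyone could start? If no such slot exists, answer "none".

13:40

Dana free: 08:20-11:20, 13:25-15:25, 16:15-17:00 (invert busy blocks within the working day).
Rosa free: 08:00-10:20, 11:35-15:10, 16:30-16:50.
Teo free: 08:30-10:20, 10:40-11:30, 12:35-15:35.
Dana ∩ Rosa: 08:20-10:20, 13:25-15:10, 16:30-16:50.
Dana ∩ Rosa ∩ Teo: 08:30-10:20, 13:25-15:10.
Those are the intersection windows.
The last common window of at least 90 minutes is 13:25-15:10; a 90-minute meeting can start as late as 13:40 and still end by 15:10.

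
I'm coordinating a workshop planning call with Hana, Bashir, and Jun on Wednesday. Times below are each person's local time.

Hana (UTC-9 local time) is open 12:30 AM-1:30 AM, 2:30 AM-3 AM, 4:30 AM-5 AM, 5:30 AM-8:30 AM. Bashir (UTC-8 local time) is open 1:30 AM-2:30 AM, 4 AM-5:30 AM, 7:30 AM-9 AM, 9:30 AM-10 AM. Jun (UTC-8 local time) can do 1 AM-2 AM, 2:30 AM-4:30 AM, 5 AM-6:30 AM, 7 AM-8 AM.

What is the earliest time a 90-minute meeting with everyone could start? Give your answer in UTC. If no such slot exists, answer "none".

none

Hana in UTC: 09:30-10:30, 11:30-12:00, 13:30-14:00, 14:30-17:30 (add 9h to convert from UTC-9).
Bashir in UTC: 09:30-10:30, 12:00-13:30, 15:30-17:00, 17:30-18:00 (add 8h to convert from UTC-8).
Jun in UTC: 09:00-10:00, 10:30-12:30, 13:00-14:30, 15:00-16:00 (add 8h to convert from UTC-8).
Hana ∩ Bashir: 09:30-10:30, 15:30-17:00.
Hana ∩ Bashir ∩ Jun: 09:30-10:00, 15:30-16:00.
So the common availability across everyone is 09:30-10:00, 15:30-16:00.
No common window is at least 90 minutes long.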